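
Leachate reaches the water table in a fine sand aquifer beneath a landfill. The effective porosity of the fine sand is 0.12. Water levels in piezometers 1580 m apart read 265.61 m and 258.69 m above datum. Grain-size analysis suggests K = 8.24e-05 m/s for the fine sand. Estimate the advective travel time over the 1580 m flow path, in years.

16.6

Convert K: 8.24e-05 m/s × 86400 = 7.119 m/day.
Hydraulic gradient i = (265.61 − 258.69) / 1580 = 6.92 / 1580 = 0.004380.
Darcy flux q = K · i = 7.119 × 0.004380 = 0.03118 m/day.
Seepage velocity v = q / n_e = 0.03118 / 0.12 = 0.2598 m/day.
Travel time t = L / v = 1580 / 0.2598 = 6081 days = 16.65 years.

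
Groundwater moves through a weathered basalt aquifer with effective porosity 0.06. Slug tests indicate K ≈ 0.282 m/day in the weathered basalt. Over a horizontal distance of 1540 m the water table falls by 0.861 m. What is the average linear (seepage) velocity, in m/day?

Hydraulic gradient i = Δh / L = 0.861 / 1540 = 0.0005591.
Darcy flux q = K · i = 0.2820 × 0.0005591 = 0.0001577 m/day.
Seepage velocity v = q / n_e = 0.0001577 / 0.06 = 0.002628 m/day.

0.00263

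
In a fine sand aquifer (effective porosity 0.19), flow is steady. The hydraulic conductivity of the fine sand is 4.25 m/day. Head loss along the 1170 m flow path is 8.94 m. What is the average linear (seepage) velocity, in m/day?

Hydraulic gradient i = Δh / L = 8.94 / 1170 = 0.007641.
Darcy flux q = K · i = 4.250 × 0.007641 = 0.03247 m/day.
Seepage velocity v = q / n_e = 0.03247 / 0.19 = 0.1709 m/day.

0.171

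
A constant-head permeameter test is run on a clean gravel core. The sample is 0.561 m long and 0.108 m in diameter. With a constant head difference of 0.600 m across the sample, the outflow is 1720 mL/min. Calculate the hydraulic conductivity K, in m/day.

Cross-sectional area A = π·(d/2)² = π × (0.108/2)² = 0.009161 m².
Convert discharge: 1720 mL/min = 2.867e-05 m³/s.
Darcy's law rearranged: K = Q·L / (A·Δh) = 2.867e-05 × 0.561 / (0.009161 × 0.600) = 0.002926 m/s = 252.8 m/day.

253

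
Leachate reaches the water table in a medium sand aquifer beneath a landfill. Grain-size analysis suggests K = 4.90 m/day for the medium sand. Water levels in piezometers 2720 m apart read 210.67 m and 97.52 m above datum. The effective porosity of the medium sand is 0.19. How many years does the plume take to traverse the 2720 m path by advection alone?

6.94

Hydraulic gradient i = (210.67 − 97.52) / 2720 = 113.15 / 2720 = 0.04160.
Darcy flux q = K · i = 4.900 × 0.04160 = 0.2038 m/day.
Seepage velocity v = q / n_e = 0.2038 / 0.19 = 1.073 m/day.
Travel time t = L / v = 2720 / 1.073 = 2535 days = 6.941 years.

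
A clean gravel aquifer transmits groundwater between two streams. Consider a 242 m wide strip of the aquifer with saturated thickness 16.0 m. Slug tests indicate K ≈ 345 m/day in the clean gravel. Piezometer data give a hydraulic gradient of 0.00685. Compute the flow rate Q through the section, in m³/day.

9150

Cross-sectional area A = 242 × 16.0 = 3872 m².
Hydraulic gradient i = 0.00685.
Darcy's law: Q = K · A · i = 345.0 × 3872 × 0.006850 = 9151 m³/day.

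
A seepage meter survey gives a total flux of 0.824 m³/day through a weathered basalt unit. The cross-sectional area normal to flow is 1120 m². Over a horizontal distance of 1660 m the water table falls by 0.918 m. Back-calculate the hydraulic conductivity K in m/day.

Hydraulic gradient i = Δh / L = 0.918 / 1660 = 0.0005530.
From Q = K·A·i, K = Q / (A·i) = 0.824 / (1120 × 0.0005530) = 1.330 m/day.

1.33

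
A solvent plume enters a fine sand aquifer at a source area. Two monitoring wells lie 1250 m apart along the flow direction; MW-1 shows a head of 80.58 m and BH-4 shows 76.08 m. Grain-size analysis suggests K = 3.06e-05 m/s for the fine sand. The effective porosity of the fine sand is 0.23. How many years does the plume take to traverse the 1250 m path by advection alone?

82.7

Convert K: 3.06e-05 m/s × 86400 = 2.644 m/day.
Hydraulic gradient i = (80.58 − 76.08) / 1250 = 4.5 / 1250 = 0.003600.
Darcy flux q = K · i = 2.644 × 0.003600 = 0.009518 m/day.
Seepage velocity v = q / n_e = 0.009518 / 0.23 = 0.04138 m/day.
Travel time t = L / v = 1250 / 0.04138 = 30206 days = 82.70 years.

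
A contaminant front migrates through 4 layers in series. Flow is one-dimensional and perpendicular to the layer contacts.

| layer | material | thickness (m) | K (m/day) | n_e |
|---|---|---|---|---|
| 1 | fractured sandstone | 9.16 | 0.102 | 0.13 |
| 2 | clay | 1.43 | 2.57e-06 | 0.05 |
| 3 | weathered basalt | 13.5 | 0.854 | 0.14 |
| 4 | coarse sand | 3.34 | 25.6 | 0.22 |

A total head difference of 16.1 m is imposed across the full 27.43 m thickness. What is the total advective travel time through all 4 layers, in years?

With flow normal to the layers, continuity requires the same specific discharge q through every layer.
Σ(b_i/K_i) = 9.16/0.102 + 1.43/2.57e-06 + 13.5/0.854 + 3.34/25.6 = 5.565e+05 d.
q = Δh / Σ(b_i/K_i) = 16.1 / 5.565e+05 = 2.893e-05 m/day.
In each layer the seepage velocity is v_i = q/n_i, so the layer transit time is t_i = b_i·n_i / q:
  layer 1 (fractured sandstone): t_1 = 9.16 × 0.13 / 2.893e-05 = 41162 d
  layer 2 (clay): t_2 = 1.43 × 0.05 / 2.893e-05 = 2472 d
  layer 3 (weathered basalt): t_3 = 13.5 × 0.14 / 2.893e-05 = 65331 d
  layer 4 (coarse sand): t_4 = 3.34 × 0.22 / 2.893e-05 = 25400 d
Total t = Σ t_i = 1.344e+05 days = 367.9 years.

368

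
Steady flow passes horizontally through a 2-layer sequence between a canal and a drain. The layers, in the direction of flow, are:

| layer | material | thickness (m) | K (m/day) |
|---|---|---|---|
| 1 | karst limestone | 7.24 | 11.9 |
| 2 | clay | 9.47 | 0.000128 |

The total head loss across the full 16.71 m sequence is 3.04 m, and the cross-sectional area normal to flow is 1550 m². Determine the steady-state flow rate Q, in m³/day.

0.0637

Flow is perpendicular to layering, so the layers act in series and the equivalent K is the thickness-weighted harmonic mean.
Total thickness L = 7.24 + 9.47 = 16.71 m.
Σ(b_i/K_i) = 7.24/11.9 + 9.47/0.000128 = 73985 d.
K_eq = L / Σ(b_i/K_i) = 16.71 / 73985 = 0.0002259 m/day.
Q = K_eq · A · (Δh/L) = 0.0002259 × 1550 × (3.04/16.71) = 0.06369 m³/day.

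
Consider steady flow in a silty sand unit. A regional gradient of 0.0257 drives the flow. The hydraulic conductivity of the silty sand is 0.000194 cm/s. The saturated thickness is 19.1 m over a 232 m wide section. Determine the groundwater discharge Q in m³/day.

19.1

Convert K: 0.000194 cm/s × 864 = 0.1676 m/day.
Cross-sectional area A = 232 × 19.1 = 4431 m².
Hydraulic gradient i = 0.0257.
Darcy's law: Q = K · A · i = 0.1676 × 4431 × 0.02570 = 19.09 m³/day.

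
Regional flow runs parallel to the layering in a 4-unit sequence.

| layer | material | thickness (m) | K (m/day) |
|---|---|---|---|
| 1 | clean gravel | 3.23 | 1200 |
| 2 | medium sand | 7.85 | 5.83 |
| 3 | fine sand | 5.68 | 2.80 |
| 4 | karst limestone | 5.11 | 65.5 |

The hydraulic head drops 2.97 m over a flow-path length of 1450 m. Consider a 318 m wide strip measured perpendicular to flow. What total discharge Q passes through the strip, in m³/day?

2780

Flow is parallel to layering, so each bed carries its own Darcy discharge and the transmissivities add.
Σ(K_i·b_i) = 1200×3.23 + 5.83×7.85 + 2.80×5.68 + 65.5×5.11 = 4272 m²/day.
Hydraulic gradient i = Δh / L = 2.97 / 1450 = 0.002048.
Q = Σ(K_i·b_i) · W · i = 4272 × 318 × 0.002048 = 2783 m³/day.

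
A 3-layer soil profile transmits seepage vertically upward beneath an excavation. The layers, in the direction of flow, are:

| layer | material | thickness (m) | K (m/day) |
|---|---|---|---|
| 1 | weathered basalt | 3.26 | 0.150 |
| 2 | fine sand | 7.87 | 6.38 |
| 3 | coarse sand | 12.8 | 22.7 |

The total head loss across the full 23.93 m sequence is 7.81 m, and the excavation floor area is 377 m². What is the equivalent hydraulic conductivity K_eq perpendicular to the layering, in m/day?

1.02

Flow is perpendicular to layering, so the layers act in series and the equivalent K is the thickness-weighted harmonic mean.
Total thickness L = 3.26 + 7.87 + 12.8 = 23.93 m.
Σ(b_i/K_i) = 3.26/0.150 + 7.87/6.38 + 12.8/22.7 = 23.53 d.
K_eq = L / Σ(b_i/K_i) = 23.93 / 23.53 = 1.017 m/day.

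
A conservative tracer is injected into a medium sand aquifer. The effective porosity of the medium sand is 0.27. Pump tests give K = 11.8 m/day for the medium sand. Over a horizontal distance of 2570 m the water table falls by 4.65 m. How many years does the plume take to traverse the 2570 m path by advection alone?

89.0

Hydraulic gradient i = Δh / L = 4.65 / 2570 = 0.001809.
Darcy flux q = K · i = 11.80 × 0.001809 = 0.02135 m/day.
Seepage velocity v = q / n_e = 0.02135 / 0.27 = 0.07907 m/day.
Travel time t = L / v = 2570 / 0.07907 = 32501 days = 88.98 years.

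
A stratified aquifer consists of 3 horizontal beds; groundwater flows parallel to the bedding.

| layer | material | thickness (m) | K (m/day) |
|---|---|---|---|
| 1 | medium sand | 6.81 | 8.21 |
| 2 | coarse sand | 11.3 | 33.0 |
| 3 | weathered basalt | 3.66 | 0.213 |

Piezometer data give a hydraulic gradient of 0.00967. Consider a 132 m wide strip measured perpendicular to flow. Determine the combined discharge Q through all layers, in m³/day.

548

Flow is parallel to layering, so each bed carries its own Darcy discharge and the transmissivities add.
Σ(K_i·b_i) = 8.21×6.81 + 33.0×11.3 + 0.213×3.66 = 429.6 m²/day.
Hydraulic gradient i = 0.00967.
Q = Σ(K_i·b_i) · W · i = 429.6 × 132 × 0.009670 = 548.3 m³/day.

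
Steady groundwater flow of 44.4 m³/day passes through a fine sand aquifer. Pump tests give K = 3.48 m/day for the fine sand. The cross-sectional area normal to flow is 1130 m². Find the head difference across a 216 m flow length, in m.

2.44

From Q = K·A·i, i = Q / (K·A) = 44.4 / (3.480 × 1130) = 0.01129.
Head loss Δh = i · L = 0.01129 × 216 = 2.439 m.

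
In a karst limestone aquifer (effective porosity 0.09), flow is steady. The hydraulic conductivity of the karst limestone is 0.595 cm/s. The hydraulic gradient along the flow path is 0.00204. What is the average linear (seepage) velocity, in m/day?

11.7

Convert K: 0.595 cm/s × 864 = 514.1 m/day.
Hydraulic gradient i = 0.00204.
Darcy flux q = K · i = 514.1 × 0.002040 = 1.049 m/day.
Seepage velocity v = q / n_e = 1.049 / 0.09 = 11.65 m/day.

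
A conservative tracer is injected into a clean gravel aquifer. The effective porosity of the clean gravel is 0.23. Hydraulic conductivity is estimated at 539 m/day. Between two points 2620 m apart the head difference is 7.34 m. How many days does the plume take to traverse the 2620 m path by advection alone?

399

Hydraulic gradient i = Δh / L = 7.34 / 2620 = 0.002802.
Darcy flux q = K · i = 539.0 × 0.002802 = 1.510 m/day.
Seepage velocity v = q / n_e = 1.510 / 0.23 = 6.565 m/day.
Travel time t = L / v = 2620 / 6.565 = 399.1 days.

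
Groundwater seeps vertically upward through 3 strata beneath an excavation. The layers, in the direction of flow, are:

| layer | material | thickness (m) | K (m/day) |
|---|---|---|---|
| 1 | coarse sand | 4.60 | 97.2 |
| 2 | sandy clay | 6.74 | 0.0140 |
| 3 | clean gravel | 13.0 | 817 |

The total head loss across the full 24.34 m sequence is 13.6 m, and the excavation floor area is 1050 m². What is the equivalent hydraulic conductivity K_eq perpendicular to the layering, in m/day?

Flow is perpendicular to layering, so the layers act in series and the equivalent K is the thickness-weighted harmonic mean.
Total thickness L = 4.60 + 6.74 + 13.0 = 24.34 m.
Σ(b_i/K_i) = 4.60/97.2 + 6.74/0.0140 + 13.0/817 = 481.5 d.
K_eq = L / Σ(b_i/K_i) = 24.34 / 481.5 = 0.05055 m/day.

0.0506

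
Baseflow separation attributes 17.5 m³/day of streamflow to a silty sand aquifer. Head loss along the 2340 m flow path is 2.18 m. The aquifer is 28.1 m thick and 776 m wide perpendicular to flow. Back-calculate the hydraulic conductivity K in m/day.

0.861

Cross-sectional area A = 776 × 28.1 = 21806 m².
Hydraulic gradient i = Δh / L = 2.18 / 2340 = 0.0009316.
From Q = K·A·i, K = Q / (A·i) = 17.5 / (21806 × 0.0009316) = 0.8614 m/day.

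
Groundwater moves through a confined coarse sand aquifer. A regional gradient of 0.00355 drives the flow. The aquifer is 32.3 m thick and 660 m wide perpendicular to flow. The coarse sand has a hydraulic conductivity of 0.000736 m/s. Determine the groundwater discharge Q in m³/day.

4810

Convert K: 0.000736 m/s × 86400 = 63.59 m/day.
Cross-sectional area A = 660 × 32.3 = 21318 m².
Hydraulic gradient i = 0.00355.
Darcy's law: Q = K · A · i = 63.59 × 21318 × 0.003550 = 4812 m³/day.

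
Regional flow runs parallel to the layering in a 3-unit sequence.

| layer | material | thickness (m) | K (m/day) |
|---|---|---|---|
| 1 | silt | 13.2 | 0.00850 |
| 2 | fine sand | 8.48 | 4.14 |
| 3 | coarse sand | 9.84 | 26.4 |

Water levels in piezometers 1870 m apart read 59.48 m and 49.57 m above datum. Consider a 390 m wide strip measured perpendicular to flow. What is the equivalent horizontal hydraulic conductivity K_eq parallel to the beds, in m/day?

Flow is parallel to layering, so each bed carries its own Darcy discharge and the transmissivities add.
Σ(K_i·b_i) = 0.00850×13.2 + 4.14×8.48 + 26.4×9.84 = 295.0 m²/day.
Total thickness b = 31.52 m, so K_eq = Σ(K_i·b_i)/b = 9.359 m/day.

9.36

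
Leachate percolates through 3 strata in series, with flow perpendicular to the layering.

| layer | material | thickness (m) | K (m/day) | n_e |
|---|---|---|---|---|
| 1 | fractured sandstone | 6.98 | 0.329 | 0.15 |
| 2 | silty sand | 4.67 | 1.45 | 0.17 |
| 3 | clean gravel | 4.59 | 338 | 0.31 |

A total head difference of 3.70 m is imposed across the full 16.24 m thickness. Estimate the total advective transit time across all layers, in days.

With flow normal to the layers, continuity requires the same specific discharge q through every layer.
Σ(b_i/K_i) = 6.98/0.329 + 4.67/1.45 + 4.59/338 = 24.45 d.
q = Δh / Σ(b_i/K_i) = 3.70 / 24.45 = 0.1513 m/day.
In each layer the seepage velocity is v_i = q/n_i, so the layer transit time is t_i = b_i·n_i / q:
  layer 1 (fractured sandstone): t_1 = 6.98 × 0.15 / 0.1513 = 6.919 d
  layer 2 (silty sand): t_2 = 4.67 × 0.17 / 0.1513 = 5.246 d
  layer 3 (clean gravel): t_3 = 4.59 × 0.31 / 0.1513 = 9.403 d
Total t = Σ t_i = 21.57 days.

21.6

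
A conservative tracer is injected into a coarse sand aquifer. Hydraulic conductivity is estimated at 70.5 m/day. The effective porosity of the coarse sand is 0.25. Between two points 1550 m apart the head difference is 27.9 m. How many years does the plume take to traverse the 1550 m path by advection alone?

Hydraulic gradient i = Δh / L = 27.9 / 1550 = 0.01800.
Darcy flux q = K · i = 70.50 × 0.01800 = 1.269 m/day.
Seepage velocity v = q / n_e = 1.269 / 0.25 = 5.076 m/day.
Travel time t = L / v = 1550 / 5.076 = 305.4 days = 0.8360 years.

0.836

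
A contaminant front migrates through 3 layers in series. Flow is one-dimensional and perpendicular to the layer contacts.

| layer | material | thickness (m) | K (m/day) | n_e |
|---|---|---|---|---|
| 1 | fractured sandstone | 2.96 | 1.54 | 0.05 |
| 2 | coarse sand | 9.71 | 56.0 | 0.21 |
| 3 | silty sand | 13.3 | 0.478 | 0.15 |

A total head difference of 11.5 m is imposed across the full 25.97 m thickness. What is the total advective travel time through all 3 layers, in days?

With flow normal to the layers, continuity requires the same specific discharge q through every layer.
Σ(b_i/K_i) = 2.96/1.54 + 9.71/56.0 + 13.3/0.478 = 29.92 d.
q = Δh / Σ(b_i/K_i) = 11.5 / 29.92 = 0.3844 m/day.
In each layer the seepage velocity is v_i = q/n_i, so the layer transit time is t_i = b_i·n_i / q:
  layer 1 (fractured sandstone): t_1 = 2.96 × 0.05 / 0.3844 = 0.3851 d
  layer 2 (coarse sand): t_2 = 9.71 × 0.21 / 0.3844 = 5.305 d
  layer 3 (silty sand): t_3 = 13.3 × 0.15 / 0.3844 = 5.190 d
Total t = Σ t_i = 10.88 days.

10.9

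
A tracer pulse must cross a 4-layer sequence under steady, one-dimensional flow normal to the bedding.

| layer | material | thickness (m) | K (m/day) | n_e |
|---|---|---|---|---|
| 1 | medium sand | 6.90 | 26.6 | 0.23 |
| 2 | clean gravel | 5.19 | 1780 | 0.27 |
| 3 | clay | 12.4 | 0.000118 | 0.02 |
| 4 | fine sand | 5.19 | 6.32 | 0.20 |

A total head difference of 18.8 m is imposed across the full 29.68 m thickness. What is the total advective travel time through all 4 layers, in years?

With flow normal to the layers, continuity requires the same specific discharge q through every layer.
Σ(b_i/K_i) = 6.90/26.6 + 5.19/1780 + 12.4/0.000118 + 5.19/6.32 = 1.051e+05 d.
q = Δh / Σ(b_i/K_i) = 18.8 / 1.051e+05 = 0.0001789 m/day.
In each layer the seepage velocity is v_i = q/n_i, so the layer transit time is t_i = b_i·n_i / q:
  layer 1 (medium sand): t_1 = 6.90 × 0.23 / 0.0001789 = 8871 d
  layer 2 (clean gravel): t_2 = 5.19 × 0.27 / 0.0001789 = 7833 d
  layer 3 (clay): t_3 = 12.4 × 0.02 / 0.0001789 = 1386 d
  layer 4 (fine sand): t_4 = 5.19 × 0.20 / 0.0001789 = 5802 d
Total t = Σ t_i = 23892 days = 65.41 years.

65.4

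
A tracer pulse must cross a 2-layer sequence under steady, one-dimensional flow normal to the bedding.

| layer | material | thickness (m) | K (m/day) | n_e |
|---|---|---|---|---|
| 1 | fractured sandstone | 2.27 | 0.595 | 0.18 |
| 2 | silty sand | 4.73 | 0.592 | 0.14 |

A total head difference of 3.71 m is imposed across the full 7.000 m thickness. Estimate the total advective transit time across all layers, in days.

With flow normal to the layers, continuity requires the same specific discharge q through every layer.
Σ(b_i/K_i) = 2.27/0.595 + 4.73/0.592 = 11.80 d.
q = Δh / Σ(b_i/K_i) = 3.71 / 11.80 = 0.3143 m/day.
In each layer the seepage velocity is v_i = q/n_i, so the layer transit time is t_i = b_i·n_i / q:
  layer 1 (fractured sandstone): t_1 = 2.27 × 0.18 / 0.3143 = 1.300 d
  layer 2 (silty sand): t_2 = 4.73 × 0.14 / 0.3143 = 2.107 d
Total t = Σ t_i = 3.407 days.

3.41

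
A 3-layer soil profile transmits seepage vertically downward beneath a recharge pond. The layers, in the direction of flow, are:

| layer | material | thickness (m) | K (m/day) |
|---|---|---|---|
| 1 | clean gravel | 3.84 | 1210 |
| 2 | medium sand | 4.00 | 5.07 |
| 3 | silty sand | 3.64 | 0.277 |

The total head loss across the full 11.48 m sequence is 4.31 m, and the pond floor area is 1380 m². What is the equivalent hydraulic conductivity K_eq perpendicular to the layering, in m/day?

0.824

Flow is perpendicular to layering, so the layers act in series and the equivalent K is the thickness-weighted harmonic mean.
Total thickness L = 3.84 + 4.00 + 3.64 = 11.48 m.
Σ(b_i/K_i) = 3.84/1210 + 4.00/5.07 + 3.64/0.277 = 13.93 d.
K_eq = L / Σ(b_i/K_i) = 11.48 / 13.93 = 0.8239 m/day.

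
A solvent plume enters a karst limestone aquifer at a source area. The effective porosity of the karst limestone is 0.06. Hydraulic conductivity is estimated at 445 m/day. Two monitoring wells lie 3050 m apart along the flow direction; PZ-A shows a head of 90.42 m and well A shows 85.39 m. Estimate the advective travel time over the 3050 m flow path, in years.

Hydraulic gradient i = (90.42 − 85.39) / 3050 = 5.03 / 3050 = 0.001649.
Darcy flux q = K · i = 445.0 × 0.001649 = 0.7339 m/day.
Seepage velocity v = q / n_e = 0.7339 / 0.06 = 12.23 m/day.
Travel time t = L / v = 3050 / 12.23 = 249.4 days = 0.6827 years.

0.683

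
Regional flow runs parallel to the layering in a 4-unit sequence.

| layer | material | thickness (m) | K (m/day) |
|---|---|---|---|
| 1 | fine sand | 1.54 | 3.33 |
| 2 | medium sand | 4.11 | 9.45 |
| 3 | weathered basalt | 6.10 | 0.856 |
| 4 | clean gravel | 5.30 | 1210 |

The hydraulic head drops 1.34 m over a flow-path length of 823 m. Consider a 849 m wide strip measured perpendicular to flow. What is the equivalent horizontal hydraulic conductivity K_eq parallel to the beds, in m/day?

379

Flow is parallel to layering, so each bed carries its own Darcy discharge and the transmissivities add.
Σ(K_i·b_i) = 3.33×1.54 + 9.45×4.11 + 0.856×6.10 + 1210×5.30 = 6462 m²/day.
Total thickness b = 17.05 m, so K_eq = Σ(K_i·b_i)/b = 379.0 m/day.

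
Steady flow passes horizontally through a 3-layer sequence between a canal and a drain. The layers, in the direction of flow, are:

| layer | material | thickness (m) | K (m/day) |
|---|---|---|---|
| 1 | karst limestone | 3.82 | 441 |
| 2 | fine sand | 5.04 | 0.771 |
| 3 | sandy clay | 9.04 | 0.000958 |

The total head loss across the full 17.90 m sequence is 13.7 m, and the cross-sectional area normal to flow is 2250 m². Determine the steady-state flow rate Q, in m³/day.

3.26

Flow is perpendicular to layering, so the layers act in series and the equivalent K is the thickness-weighted harmonic mean.
Total thickness L = 3.82 + 5.04 + 9.04 = 17.90 m.
Σ(b_i/K_i) = 3.82/441 + 5.04/0.771 + 9.04/0.000958 = 9443 d.
K_eq = L / Σ(b_i/K_i) = 17.90 / 9443 = 0.001896 m/day.
Q = K_eq · A · (Δh/L) = 0.001896 × 2250 × (13.7/17.90) = 3.264 m³/day.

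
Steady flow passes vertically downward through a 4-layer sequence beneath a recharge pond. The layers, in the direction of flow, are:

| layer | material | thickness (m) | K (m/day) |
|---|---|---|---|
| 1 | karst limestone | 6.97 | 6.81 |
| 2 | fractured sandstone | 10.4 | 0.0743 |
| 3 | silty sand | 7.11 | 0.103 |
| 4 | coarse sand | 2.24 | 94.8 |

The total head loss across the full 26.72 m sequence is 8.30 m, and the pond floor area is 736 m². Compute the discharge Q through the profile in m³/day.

Flow is perpendicular to layering, so the layers act in series and the equivalent K is the thickness-weighted harmonic mean.
Total thickness L = 6.97 + 10.4 + 7.11 + 2.24 = 26.72 m.
Σ(b_i/K_i) = 6.97/6.81 + 10.4/0.0743 + 7.11/0.103 + 2.24/94.8 = 210.0 d.
K_eq = L / Σ(b_i/K_i) = 26.72 / 210.0 = 0.1272 m/day.
Q = K_eq · A · (Δh/L) = 0.1272 × 736 × (8.30/26.72) = 29.08 m³/day.

29.1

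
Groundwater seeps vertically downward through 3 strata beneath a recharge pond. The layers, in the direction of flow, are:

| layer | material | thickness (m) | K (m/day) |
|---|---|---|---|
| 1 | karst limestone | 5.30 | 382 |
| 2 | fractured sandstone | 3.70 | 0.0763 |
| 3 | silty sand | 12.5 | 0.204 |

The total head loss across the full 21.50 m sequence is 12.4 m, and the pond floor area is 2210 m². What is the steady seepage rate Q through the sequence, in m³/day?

250

Flow is perpendicular to layering, so the layers act in series and the equivalent K is the thickness-weighted harmonic mean.
Total thickness L = 5.30 + 3.70 + 12.5 = 21.50 m.
Σ(b_i/K_i) = 5.30/382 + 3.70/0.0763 + 12.5/0.204 = 109.8 d.
K_eq = L / Σ(b_i/K_i) = 21.50 / 109.8 = 0.1958 m/day.
Q = K_eq · A · (Δh/L) = 0.1958 × 2210 × (12.4/21.50) = 249.6 m³/day.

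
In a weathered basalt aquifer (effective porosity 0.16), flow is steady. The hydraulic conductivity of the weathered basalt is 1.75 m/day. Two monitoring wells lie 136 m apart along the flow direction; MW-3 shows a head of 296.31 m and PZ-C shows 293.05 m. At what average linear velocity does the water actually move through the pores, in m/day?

Hydraulic gradient i = (296.31 − 293.05) / 136 = 3.26 / 136 = 0.02397.
Darcy flux q = K · i = 1.750 × 0.02397 = 0.04195 m/day.
Seepage velocity v = q / n_e = 0.04195 / 0.16 = 0.2622 m/day.

0.262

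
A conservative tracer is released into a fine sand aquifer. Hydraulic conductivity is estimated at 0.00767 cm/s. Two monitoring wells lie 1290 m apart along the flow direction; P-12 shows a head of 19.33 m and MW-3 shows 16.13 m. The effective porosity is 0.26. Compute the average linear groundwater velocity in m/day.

0.0632

Convert K: 0.00767 cm/s × 864 = 6.627 m/day.
Hydraulic gradient i = (19.33 − 16.13) / 1290 = 3.2 / 1290 = 0.002481.
Darcy flux q = K · i = 6.627 × 0.002481 = 0.01644 m/day.
Seepage velocity v = q / n_e = 0.01644 / 0.26 = 0.06323 m/day.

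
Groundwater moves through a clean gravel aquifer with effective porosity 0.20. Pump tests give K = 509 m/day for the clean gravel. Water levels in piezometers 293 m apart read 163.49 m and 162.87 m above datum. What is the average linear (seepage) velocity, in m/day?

Hydraulic gradient i = (163.49 − 162.87) / 293 = 0.62 / 293 = 0.002116.
Darcy flux q = K · i = 509.0 × 0.002116 = 1.077 m/day.
Seepage velocity v = q / n_e = 1.077 / 0.20 = 5.385 m/day.

5.39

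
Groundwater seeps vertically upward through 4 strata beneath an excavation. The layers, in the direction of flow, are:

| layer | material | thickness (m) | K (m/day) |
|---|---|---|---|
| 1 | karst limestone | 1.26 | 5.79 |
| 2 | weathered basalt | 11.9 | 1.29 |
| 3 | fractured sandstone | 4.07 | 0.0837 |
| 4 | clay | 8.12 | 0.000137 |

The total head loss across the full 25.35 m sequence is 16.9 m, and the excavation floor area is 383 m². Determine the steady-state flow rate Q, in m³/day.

0.109

Flow is perpendicular to layering, so the layers act in series and the equivalent K is the thickness-weighted harmonic mean.
Total thickness L = 1.26 + 11.9 + 4.07 + 8.12 = 25.35 m.
Σ(b_i/K_i) = 1.26/5.79 + 11.9/1.29 + 4.07/0.0837 + 8.12/0.000137 = 59328 d.
K_eq = L / Σ(b_i/K_i) = 25.35 / 59328 = 0.0004273 m/day.
Q = K_eq · A · (Δh/L) = 0.0004273 × 383 × (16.9/25.35) = 0.1091 m³/day.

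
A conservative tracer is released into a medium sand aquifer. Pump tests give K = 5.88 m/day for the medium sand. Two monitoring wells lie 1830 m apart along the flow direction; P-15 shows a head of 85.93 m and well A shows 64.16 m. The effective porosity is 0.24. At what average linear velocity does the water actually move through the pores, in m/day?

Hydraulic gradient i = (85.93 − 64.16) / 1830 = 21.77 / 1830 = 0.01190.
Darcy flux q = K · i = 5.880 × 0.01190 = 0.06995 m/day.
Seepage velocity v = q / n_e = 0.06995 / 0.24 = 0.2915 m/day.

0.291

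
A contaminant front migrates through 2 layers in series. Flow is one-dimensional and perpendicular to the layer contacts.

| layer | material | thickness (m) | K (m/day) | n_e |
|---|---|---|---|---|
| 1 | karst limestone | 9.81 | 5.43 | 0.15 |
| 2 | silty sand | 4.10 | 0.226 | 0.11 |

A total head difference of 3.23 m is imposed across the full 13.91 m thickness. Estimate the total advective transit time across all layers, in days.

With flow normal to the layers, continuity requires the same specific discharge q through every layer.
Σ(b_i/K_i) = 9.81/5.43 + 4.10/0.226 = 19.95 d.
q = Δh / Σ(b_i/K_i) = 3.23 / 19.95 = 0.1619 m/day.
In each layer the seepage velocity is v_i = q/n_i, so the layer transit time is t_i = b_i·n_i / q:
  layer 1 (karst limestone): t_1 = 9.81 × 0.15 / 0.1619 = 9.088 d
  layer 2 (silty sand): t_2 = 4.10 × 0.11 / 0.1619 = 2.785 d
Total t = Σ t_i = 11.87 days.

11.9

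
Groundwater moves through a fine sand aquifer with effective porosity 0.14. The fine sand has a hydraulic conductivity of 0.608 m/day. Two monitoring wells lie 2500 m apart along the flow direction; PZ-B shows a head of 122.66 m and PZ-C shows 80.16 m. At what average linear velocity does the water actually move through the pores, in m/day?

Hydraulic gradient i = (122.66 − 80.16) / 2500 = 42.5 / 2500 = 0.01700.
Darcy flux q = K · i = 0.6080 × 0.01700 = 0.01034 m/day.
Seepage velocity v = q / n_e = 0.01034 / 0.14 = 0.07383 m/day.

0.0738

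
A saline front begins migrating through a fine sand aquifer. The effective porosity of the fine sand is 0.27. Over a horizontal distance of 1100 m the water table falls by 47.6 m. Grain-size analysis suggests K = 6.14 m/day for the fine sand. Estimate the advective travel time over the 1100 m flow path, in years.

Hydraulic gradient i = Δh / L = 47.6 / 1100 = 0.04327.
Darcy flux q = K · i = 6.140 × 0.04327 = 0.2657 m/day.
Seepage velocity v = q / n_e = 0.2657 / 0.27 = 0.9841 m/day.
Travel time t = L / v = 1100 / 0.9841 = 1118 days = 3.060 years.

3.06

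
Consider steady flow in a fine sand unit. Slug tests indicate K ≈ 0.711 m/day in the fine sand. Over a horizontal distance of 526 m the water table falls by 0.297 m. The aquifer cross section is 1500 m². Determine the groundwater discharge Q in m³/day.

Hydraulic gradient i = Δh / L = 0.297 / 526 = 0.0005646.
Darcy's law: Q = K · A · i = 0.7110 × 1500 × 0.0005646 = 0.6022 m³/day.

0.602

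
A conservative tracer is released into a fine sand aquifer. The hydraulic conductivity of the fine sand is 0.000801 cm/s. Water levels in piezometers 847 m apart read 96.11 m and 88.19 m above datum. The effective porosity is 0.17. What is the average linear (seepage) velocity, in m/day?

0.0381

Convert K: 0.000801 cm/s × 864 = 0.6921 m/day.
Hydraulic gradient i = (96.11 − 88.19) / 847 = 7.92 / 847 = 0.009351.
Darcy flux q = K · i = 0.6921 × 0.009351 = 0.006471 m/day.
Seepage velocity v = q / n_e = 0.006471 / 0.17 = 0.03807 m/day.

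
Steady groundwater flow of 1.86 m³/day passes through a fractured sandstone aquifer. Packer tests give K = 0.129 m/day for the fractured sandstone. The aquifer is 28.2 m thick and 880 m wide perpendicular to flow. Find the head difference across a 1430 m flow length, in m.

0.831

Cross-sectional area A = 880 × 28.2 = 24816 m².
From Q = K·A·i, i = Q / (K·A) = 1.86 / (0.1290 × 24816) = 0.0005810.
Head loss Δh = i · L = 0.0005810 × 1430 = 0.8309 m.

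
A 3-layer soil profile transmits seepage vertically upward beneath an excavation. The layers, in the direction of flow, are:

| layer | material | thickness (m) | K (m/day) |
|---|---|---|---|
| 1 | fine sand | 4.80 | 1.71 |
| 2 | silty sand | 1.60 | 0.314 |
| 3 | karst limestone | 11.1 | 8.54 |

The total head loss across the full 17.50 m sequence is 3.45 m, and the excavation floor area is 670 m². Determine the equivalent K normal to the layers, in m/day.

Flow is perpendicular to layering, so the layers act in series and the equivalent K is the thickness-weighted harmonic mean.
Total thickness L = 4.80 + 1.60 + 11.1 = 17.50 m.
Σ(b_i/K_i) = 4.80/1.71 + 1.60/0.314 + 11.1/8.54 = 9.202 d.
K_eq = L / Σ(b_i/K_i) = 17.50 / 9.202 = 1.902 m/day.

1.90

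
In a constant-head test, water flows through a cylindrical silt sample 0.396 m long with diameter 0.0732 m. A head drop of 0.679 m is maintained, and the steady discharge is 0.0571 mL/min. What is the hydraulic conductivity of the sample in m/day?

Cross-sectional area A = π·(d/2)² = π × (0.0732/2)² = 0.004208 m².
Convert discharge: 0.0571 mL/min = 9.517e-10 m³/s.
Darcy's law rearranged: K = Q·L / (A·Δh) = 9.517e-10 × 0.396 / (0.004208 × 0.679) = 1.319e-07 m/s = 0.01139 m/day.

0.0114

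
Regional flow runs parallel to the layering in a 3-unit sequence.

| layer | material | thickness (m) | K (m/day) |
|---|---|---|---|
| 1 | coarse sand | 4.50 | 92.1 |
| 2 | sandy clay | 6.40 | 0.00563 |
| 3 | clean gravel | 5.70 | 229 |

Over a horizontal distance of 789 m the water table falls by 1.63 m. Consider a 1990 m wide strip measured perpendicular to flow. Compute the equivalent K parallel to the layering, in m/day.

104

Flow is parallel to layering, so each bed carries its own Darcy discharge and the transmissivities add.
Σ(K_i·b_i) = 92.1×4.50 + 0.00563×6.40 + 229×5.70 = 1720 m²/day.
Total thickness b = 16.60 m, so K_eq = Σ(K_i·b_i)/b = 103.6 m/day.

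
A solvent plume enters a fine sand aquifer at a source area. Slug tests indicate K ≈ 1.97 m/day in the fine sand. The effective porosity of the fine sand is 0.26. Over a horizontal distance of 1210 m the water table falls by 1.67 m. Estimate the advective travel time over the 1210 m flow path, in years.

317

Hydraulic gradient i = Δh / L = 1.67 / 1210 = 0.001380.
Darcy flux q = K · i = 1.970 × 0.001380 = 0.002719 m/day.
Seepage velocity v = q / n_e = 0.002719 / 0.26 = 0.01046 m/day.
Travel time t = L / v = 1210 / 0.01046 = 1.157e+05 days = 316.8 years.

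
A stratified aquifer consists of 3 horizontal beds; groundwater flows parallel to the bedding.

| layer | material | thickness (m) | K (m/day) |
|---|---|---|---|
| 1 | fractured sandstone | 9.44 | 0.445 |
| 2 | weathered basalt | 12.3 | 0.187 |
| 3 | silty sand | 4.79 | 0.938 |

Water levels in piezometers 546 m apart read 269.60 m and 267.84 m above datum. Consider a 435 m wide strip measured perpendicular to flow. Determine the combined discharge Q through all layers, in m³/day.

15.4

Flow is parallel to layering, so each bed carries its own Darcy discharge and the transmissivities add.
Σ(K_i·b_i) = 0.445×9.44 + 0.187×12.3 + 0.938×4.79 = 10.99 m²/day.
Hydraulic gradient i = (269.60 − 267.84) / 546 = 1.76 / 546 = 0.003223.
Q = Σ(K_i·b_i) · W · i = 10.99 × 435 × 0.003223 = 15.42 m³/day.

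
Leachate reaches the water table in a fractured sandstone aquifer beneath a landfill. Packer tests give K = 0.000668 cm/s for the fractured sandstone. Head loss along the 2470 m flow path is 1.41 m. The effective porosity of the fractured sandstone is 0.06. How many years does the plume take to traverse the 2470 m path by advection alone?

Convert K: 0.000668 cm/s × 864 = 0.5772 m/day.
Hydraulic gradient i = Δh / L = 1.41 / 2470 = 0.0005709.
Darcy flux q = K · i = 0.5772 × 0.0005709 = 0.0003295 m/day.
Seepage velocity v = q / n_e = 0.0003295 / 0.06 = 0.005491 m/day.
Travel time t = L / v = 2470 / 0.005491 = 4.498e+05 days = 1232 years.

1230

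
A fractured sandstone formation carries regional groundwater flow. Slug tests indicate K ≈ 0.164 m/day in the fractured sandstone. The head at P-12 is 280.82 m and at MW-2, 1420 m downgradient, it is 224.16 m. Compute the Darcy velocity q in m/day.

0.00654

Hydraulic gradient i = (280.82 − 224.16) / 1420 = 56.66 / 1420 = 0.03990.
Specific discharge q = K · i = 0.1640 × 0.03990 = 0.006544 m/day.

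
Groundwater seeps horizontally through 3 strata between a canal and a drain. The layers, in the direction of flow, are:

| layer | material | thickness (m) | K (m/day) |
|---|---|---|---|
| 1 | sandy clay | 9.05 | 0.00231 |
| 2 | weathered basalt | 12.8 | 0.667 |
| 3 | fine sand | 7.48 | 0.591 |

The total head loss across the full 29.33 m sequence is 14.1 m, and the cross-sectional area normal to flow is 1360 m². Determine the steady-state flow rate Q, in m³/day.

Flow is perpendicular to layering, so the layers act in series and the equivalent K is the thickness-weighted harmonic mean.
Total thickness L = 9.05 + 12.8 + 7.48 = 29.33 m.
Σ(b_i/K_i) = 9.05/0.00231 + 12.8/0.667 + 7.48/0.591 = 3950 d.
K_eq = L / Σ(b_i/K_i) = 29.33 / 3950 = 0.007426 m/day.
Q = K_eq · A · (Δh/L) = 0.007426 × 1360 × (14.1/29.33) = 4.855 m³/day.

4.86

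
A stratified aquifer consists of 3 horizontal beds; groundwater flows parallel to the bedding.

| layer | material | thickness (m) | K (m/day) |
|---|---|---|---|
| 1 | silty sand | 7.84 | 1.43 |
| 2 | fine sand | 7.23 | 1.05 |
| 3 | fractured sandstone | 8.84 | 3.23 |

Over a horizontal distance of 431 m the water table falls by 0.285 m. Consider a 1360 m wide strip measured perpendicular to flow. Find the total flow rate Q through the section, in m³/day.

Flow is parallel to layering, so each bed carries its own Darcy discharge and the transmissivities add.
Σ(K_i·b_i) = 1.43×7.84 + 1.05×7.23 + 3.23×8.84 = 47.36 m²/day.
Hydraulic gradient i = Δh / L = 0.285 / 431 = 0.0006613.
Q = Σ(K_i·b_i) · W · i = 47.36 × 1360 × 0.0006613 = 42.59 m³/day.

42.6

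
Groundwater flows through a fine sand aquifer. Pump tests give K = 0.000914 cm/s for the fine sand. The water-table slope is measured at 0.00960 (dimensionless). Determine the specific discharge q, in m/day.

Convert K: 0.000914 cm/s × 864 = 0.7897 m/day.
Hydraulic gradient i = 0.00960.
Specific discharge q = K · i = 0.7897 × 0.009600 = 0.007581 m/day.

0.00758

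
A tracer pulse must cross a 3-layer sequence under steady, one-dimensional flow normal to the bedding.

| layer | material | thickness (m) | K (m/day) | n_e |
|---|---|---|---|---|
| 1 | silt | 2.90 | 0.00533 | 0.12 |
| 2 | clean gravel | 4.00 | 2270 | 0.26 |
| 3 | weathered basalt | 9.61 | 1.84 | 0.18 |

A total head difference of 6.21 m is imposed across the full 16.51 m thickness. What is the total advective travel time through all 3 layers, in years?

0.755

With flow normal to the layers, continuity requires the same specific discharge q through every layer.
Σ(b_i/K_i) = 2.90/0.00533 + 4.00/2270 + 9.61/1.84 = 549.3 d.
q = Δh / Σ(b_i/K_i) = 6.21 / 549.3 = 0.01130 m/day.
In each layer the seepage velocity is v_i = q/n_i, so the layer transit time is t_i = b_i·n_i / q:
  layer 1 (silt): t_1 = 2.90 × 0.12 / 0.01130 = 30.78 d
  layer 2 (clean gravel): t_2 = 4.00 × 0.26 / 0.01130 = 91.99 d
  layer 3 (weathered basalt): t_3 = 9.61 × 0.18 / 0.01130 = 153.0 d
Total t = Σ t_i = 275.8 days = 0.7551 years.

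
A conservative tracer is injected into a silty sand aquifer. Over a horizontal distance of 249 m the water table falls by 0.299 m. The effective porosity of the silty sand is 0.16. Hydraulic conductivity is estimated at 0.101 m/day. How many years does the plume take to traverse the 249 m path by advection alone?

Hydraulic gradient i = Δh / L = 0.299 / 249 = 0.001201.
Darcy flux q = K · i = 0.1010 × 0.001201 = 0.0001213 m/day.
Seepage velocity v = q / n_e = 0.0001213 / 0.16 = 0.0007580 m/day.
Travel time t = L / v = 249 / 0.0007580 = 3.285e+05 days = 899.4 years.

899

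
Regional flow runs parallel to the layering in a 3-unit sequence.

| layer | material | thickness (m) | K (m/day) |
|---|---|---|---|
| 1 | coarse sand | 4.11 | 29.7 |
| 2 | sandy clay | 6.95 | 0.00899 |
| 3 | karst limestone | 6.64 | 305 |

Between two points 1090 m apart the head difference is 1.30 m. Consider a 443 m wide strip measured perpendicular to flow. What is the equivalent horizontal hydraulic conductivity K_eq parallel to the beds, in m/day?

121

Flow is parallel to layering, so each bed carries its own Darcy discharge and the transmissivities add.
Σ(K_i·b_i) = 29.7×4.11 + 0.00899×6.95 + 305×6.64 = 2147 m²/day.
Total thickness b = 17.70 m, so K_eq = Σ(K_i·b_i)/b = 121.3 m/day.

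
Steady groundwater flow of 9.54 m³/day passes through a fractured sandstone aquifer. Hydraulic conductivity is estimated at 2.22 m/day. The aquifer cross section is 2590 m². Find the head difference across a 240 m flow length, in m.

0.398

From Q = K·A·i, i = Q / (K·A) = 9.54 / (2.220 × 2590) = 0.001659.
Head loss Δh = i · L = 0.001659 × 240 = 0.3982 m.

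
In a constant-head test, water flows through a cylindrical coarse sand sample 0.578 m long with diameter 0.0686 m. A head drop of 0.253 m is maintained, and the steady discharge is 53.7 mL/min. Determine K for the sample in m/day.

Cross-sectional area A = π·(d/2)² = π × (0.0686/2)² = 0.003696 m².
Convert discharge: 53.7 mL/min = 8.950e-07 m³/s.
Darcy's law rearranged: K = Q·L / (A·Δh) = 8.950e-07 × 0.578 / (0.003696 × 0.253) = 0.0005532 m/s = 47.80 m/day.

47.8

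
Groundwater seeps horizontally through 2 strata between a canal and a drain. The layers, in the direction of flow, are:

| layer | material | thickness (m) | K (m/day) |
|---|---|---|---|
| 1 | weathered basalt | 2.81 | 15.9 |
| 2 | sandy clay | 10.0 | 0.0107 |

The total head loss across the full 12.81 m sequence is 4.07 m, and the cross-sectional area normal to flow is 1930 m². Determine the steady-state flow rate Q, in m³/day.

Flow is perpendicular to layering, so the layers act in series and the equivalent K is the thickness-weighted harmonic mean.
Total thickness L = 2.81 + 10.0 = 12.81 m.
Σ(b_i/K_i) = 2.81/15.9 + 10.0/0.0107 = 934.8 d.
K_eq = L / Σ(b_i/K_i) = 12.81 / 934.8 = 0.01370 m/day.
Q = K_eq · A · (Δh/L) = 0.01370 × 1930 × (4.07/12.81) = 8.403 m³/day.

8.40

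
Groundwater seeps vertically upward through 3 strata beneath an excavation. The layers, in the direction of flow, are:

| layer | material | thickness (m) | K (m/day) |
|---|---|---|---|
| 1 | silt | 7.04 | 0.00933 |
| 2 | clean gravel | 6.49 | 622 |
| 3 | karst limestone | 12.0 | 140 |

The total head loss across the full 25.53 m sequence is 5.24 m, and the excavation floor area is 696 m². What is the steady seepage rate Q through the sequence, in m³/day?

Flow is perpendicular to layering, so the layers act in series and the equivalent K is the thickness-weighted harmonic mean.
Total thickness L = 7.04 + 6.49 + 12.0 = 25.53 m.
Σ(b_i/K_i) = 7.04/0.00933 + 6.49/622 + 12.0/140 = 754.7 d.
K_eq = L / Σ(b_i/K_i) = 25.53 / 754.7 = 0.03383 m/day.
Q = K_eq · A · (Δh/L) = 0.03383 × 696 × (5.24/25.53) = 4.833 m³/day.

4.83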